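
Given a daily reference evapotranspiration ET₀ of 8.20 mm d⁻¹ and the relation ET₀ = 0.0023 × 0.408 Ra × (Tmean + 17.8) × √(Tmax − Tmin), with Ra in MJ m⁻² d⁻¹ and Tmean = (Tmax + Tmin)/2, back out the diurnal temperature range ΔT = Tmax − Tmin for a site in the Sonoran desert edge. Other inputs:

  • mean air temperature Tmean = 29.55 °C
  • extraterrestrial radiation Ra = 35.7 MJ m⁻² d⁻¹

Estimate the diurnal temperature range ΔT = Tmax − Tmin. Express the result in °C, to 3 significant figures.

26.7 °C

√ΔT = ET₀ / [0.0023 × 0.408 × Ra × (Tmean+17.8)] = 8.20 / (0.0023 × 14.5656 × 47.35) = 5.1694
ΔT = 5.1694² = 26.723 °C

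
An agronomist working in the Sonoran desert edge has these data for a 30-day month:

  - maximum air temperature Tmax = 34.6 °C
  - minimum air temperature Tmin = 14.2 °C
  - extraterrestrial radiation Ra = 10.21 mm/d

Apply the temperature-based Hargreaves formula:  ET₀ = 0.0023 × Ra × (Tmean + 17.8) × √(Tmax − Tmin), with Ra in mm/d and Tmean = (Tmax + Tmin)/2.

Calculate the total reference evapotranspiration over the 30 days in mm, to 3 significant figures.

Tmean = (34.6 + 14.2)/2 = 24.40 °C
ET₀ = 0.0023 × 10.21 × (24.40 + 17.8) × √20.4 = 0.0023 × 10.21 × 42.20 × 4.5166 = 4.4759 mm/d
Over 30 days: 4.4759 × 30 = 134.277 mm

134 mm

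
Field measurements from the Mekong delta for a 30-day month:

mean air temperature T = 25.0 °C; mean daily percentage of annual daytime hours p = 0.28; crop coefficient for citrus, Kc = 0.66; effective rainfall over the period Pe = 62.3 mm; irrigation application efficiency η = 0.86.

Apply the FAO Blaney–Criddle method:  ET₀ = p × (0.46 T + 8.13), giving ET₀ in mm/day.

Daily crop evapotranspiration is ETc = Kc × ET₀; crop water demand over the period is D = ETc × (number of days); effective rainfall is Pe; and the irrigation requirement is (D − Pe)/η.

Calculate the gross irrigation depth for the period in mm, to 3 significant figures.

54.1 mm

ET₀ = 0.28 × (0.46 × 25.0 + 8.13) = 0.28 × 19.630 = 5.4964 mm/d
ETc = Kc × ET₀ = 0.66 × 5.4964 = 3.6276 mm/d
Crop demand D = ETc × 30 d = 3.6276 × 30 = 108.828 mm
D − Pe = 108.828 − 62.3 = 46.528 mm
Gross irrigation = 46.528 / 0.86 = 54.102 mm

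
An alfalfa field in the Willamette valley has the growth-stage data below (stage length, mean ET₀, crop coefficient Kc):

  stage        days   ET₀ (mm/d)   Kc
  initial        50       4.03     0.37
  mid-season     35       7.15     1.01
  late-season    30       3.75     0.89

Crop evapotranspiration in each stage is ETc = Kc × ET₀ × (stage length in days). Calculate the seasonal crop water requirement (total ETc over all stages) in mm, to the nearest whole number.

initial: 0.37 × 4.03 × 50 = 74.56 mm
mid-season: 1.01 × 7.15 × 35 = 252.75 mm
late-season: 0.89 × 3.75 × 30 = 100.13 mm
Seasonal total = 427.44 mm

427 mm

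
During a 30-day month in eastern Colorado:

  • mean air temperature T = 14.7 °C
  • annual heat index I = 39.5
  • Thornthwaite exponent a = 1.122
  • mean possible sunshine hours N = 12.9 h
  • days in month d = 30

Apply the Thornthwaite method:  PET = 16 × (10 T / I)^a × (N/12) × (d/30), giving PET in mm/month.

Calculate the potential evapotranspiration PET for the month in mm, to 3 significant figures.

10T/I = 10 × 14.7 / 39.5 = 3.7215
(10T/I)^a = 3.7215^1.122 = 4.3686
Uncorrected PET = 16 × 4.3686 = 69.898 mm
Correction = (N/12)(d/30) = (12.9/12)(30/30) = 1.0750
PET = 69.898 × 1.0750 = 75.140 mm/month

75.1 mm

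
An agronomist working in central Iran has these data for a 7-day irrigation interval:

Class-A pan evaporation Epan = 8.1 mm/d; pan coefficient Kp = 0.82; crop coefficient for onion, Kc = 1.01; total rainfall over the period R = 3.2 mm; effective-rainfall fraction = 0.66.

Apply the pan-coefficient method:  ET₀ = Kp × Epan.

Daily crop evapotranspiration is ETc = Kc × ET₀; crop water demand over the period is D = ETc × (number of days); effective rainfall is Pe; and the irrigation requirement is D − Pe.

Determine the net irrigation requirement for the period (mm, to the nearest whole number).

45 mm

ET₀ = 0.82 × 8.1 = 6.6420 mm/d
ETc = Kc × ET₀ = 1.01 × 6.6420 = 6.7084 mm/d
Crop demand D = ETc × 7 d = 6.7084 × 7 = 46.959 mm
Pe = 0.66 × 3.2 = 2.112 mm
D − Pe = 46.959 − 2.112 = 44.847 mm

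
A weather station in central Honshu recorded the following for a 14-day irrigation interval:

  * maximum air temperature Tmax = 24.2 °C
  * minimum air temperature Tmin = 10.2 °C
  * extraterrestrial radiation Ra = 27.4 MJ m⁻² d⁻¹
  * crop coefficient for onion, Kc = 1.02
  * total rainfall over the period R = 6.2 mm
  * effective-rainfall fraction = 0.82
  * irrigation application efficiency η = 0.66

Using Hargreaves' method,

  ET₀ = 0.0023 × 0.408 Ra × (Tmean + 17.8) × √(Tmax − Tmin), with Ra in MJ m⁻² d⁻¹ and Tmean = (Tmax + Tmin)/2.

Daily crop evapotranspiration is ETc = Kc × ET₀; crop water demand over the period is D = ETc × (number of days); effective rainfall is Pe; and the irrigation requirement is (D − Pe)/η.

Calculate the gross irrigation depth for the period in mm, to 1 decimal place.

65.2 mm

Tmean = (24.2 + 10.2)/2 = 17.20 °C
0.408 Ra = 0.408 × 27.4 = 11.1792 mm/d equivalent
ET₀ = 0.0023 × 11.1792 × (17.20 + 17.8) × √14.0 = 0.0023 × 11.1792 × 35.00 × 3.7417 = 3.3673 mm/d
ETc = Kc × ET₀ = 1.02 × 3.3673 = 3.4346 mm/d
Crop demand D = ETc × 14 d = 3.4346 × 14 = 48.084 mm
Pe = 0.82 × 6.2 = 5.084 mm
D − Pe = 48.084 − 5.084 = 43.000 mm
Gross irrigation = 43.000 / 0.66 = 65.152 mm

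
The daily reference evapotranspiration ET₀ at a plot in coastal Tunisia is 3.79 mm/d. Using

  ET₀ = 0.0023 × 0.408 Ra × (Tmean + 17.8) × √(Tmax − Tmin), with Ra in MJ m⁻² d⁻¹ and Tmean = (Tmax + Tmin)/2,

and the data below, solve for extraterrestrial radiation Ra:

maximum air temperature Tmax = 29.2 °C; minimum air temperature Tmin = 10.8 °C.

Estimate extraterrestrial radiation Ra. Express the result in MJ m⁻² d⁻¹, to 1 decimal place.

Tmean = (29.2+10.8)/2 = 20.00 °C; ΔT = 18.4
Ra = ET₀ / [0.0023 × 0.408 × (Tmean+17.8) × √ΔT]
   = 3.79 / (0.0023 × 0.408 × 37.80 × 4.2895) = 24.909 MJ m⁻² d⁻¹

24.9 MJ m⁻² d⁻¹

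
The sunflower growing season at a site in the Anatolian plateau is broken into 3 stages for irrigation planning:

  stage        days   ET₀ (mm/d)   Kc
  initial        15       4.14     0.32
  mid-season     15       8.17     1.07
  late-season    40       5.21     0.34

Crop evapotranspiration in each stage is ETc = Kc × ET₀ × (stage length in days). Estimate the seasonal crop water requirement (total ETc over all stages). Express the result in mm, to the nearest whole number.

initial: 0.32 × 4.14 × 15 = 19.87 mm
mid-season: 1.07 × 8.17 × 15 = 131.13 mm
late-season: 0.34 × 5.21 × 40 = 70.86 mm
Seasonal total = 221.86 mm

222 mm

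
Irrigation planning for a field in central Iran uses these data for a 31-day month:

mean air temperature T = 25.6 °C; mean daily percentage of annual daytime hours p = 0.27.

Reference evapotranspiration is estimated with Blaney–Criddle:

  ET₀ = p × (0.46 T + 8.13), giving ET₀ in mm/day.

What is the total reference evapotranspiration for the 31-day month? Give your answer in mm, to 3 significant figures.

ET₀ = 0.27 × (0.46 × 25.6 + 8.13) = 0.27 × 19.906 = 5.3746 mm/d
Monthly total = 5.3746 × 31 = 166.613 mm

167 mm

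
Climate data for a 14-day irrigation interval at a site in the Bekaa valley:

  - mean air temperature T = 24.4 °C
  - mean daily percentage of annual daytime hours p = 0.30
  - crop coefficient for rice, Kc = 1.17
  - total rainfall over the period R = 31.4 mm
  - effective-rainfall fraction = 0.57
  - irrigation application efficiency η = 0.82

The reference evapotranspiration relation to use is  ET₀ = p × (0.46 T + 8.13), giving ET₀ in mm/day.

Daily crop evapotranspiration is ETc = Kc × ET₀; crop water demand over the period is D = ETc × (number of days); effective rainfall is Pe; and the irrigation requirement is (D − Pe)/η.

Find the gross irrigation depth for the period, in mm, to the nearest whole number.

ET₀ = 0.30 × (0.46 × 24.4 + 8.13) = 0.30 × 19.354 = 5.8062 mm/d
ETc = Kc × ET₀ = 1.17 × 5.8062 = 6.7933 mm/d
Crop demand D = ETc × 14 d = 6.7933 × 14 = 95.106 mm
Pe = 0.57 × 31.4 = 17.898 mm
D − Pe = 95.106 − 17.898 = 77.208 mm
Gross irrigation = 77.208 / 0.82 = 94.156 mm

94 mm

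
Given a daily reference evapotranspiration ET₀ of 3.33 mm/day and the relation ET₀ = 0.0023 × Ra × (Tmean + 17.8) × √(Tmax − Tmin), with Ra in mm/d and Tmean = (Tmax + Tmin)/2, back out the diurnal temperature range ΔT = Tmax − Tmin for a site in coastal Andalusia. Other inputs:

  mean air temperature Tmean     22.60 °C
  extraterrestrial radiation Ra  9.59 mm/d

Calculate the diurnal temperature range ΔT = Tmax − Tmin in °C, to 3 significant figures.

√ΔT = ET₀ / [0.0023 × Ra × (Tmean+17.8)] = 3.33 / (0.0023 × 9.59 × 40.40) = 3.7369
ΔT = 3.7369² = 13.964 °C

14.0 °C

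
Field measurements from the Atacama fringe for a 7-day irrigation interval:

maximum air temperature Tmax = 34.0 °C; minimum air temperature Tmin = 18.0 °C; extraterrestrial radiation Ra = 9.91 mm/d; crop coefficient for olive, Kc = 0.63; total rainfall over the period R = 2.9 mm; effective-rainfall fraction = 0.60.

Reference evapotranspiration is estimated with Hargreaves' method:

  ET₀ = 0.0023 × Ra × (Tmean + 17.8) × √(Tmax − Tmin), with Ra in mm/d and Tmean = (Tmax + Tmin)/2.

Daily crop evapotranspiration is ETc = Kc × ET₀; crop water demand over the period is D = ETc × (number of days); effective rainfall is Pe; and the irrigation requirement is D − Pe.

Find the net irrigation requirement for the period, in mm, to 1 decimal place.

15.9 mm

Tmean = (34.0 + 18.0)/2 = 26.00 °C
ET₀ = 0.0023 × 9.91 × (26.00 + 17.8) × √16.0 = 0.0023 × 9.91 × 43.80 × 4.0000 = 3.9933 mm/d
ETc = Kc × ET₀ = 0.63 × 3.9933 = 2.5158 mm/d
Crop demand D = ETc × 7 d = 2.5158 × 7 = 17.611 mm
Pe = 0.60 × 2.9 = 1.740 mm
D − Pe = 17.611 − 1.740 = 15.871 mm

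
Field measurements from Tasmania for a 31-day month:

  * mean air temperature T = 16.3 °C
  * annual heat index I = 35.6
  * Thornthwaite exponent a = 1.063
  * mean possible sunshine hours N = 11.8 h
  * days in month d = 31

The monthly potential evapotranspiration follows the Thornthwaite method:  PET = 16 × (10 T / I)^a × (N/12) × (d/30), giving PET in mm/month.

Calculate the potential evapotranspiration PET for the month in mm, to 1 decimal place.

10T/I = 10 × 16.3 / 35.6 = 4.5787
(10T/I)^a = 4.5787^1.063 = 5.0393
Uncorrected PET = 16 × 5.0393 = 80.629 mm
Correction = (N/12)(d/30) = (11.8/12)(31/30) = 1.0161
PET = 80.629 × 1.0161 = 81.927 mm/month

81.9 mm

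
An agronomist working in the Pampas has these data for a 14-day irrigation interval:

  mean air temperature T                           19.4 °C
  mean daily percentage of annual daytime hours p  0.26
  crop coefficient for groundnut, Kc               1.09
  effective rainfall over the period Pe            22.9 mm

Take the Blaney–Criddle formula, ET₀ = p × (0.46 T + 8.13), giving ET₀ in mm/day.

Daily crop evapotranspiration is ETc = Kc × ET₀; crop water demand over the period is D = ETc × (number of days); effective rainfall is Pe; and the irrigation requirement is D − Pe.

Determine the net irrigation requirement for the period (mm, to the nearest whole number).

45 mm

ET₀ = 0.26 × (0.46 × 19.4 + 8.13) = 0.26 × 17.054 = 4.4340 mm/d
ETc = Kc × ET₀ = 1.09 × 4.4340 = 4.8331 mm/d
Crop demand D = ETc × 14 d = 4.8331 × 14 = 67.663 mm
D − Pe = 67.663 − 22.9 = 44.763 mm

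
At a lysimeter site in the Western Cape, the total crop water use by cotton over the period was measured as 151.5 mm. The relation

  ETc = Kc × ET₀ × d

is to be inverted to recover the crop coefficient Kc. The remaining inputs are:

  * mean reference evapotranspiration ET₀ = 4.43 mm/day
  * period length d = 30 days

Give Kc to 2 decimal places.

1.14

ETc = Kc × ET₀ × d  ⇒  Kc = ETc / (ET₀ × d)
Kc = 151.5 / (4.43 × 30) = 151.5 / 132.90 = 1.1400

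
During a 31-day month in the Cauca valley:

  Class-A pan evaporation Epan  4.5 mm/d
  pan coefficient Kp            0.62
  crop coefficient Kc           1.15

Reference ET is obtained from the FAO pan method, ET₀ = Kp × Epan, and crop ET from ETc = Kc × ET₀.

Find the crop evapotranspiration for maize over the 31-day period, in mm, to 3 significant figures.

ET₀ = 0.62 × 4.5 = 2.7900 mm/d
ETc = Kc × ET₀ = 1.15 × 2.7900 = 3.2085 mm/d
Over 31 days: 3.2085 × 31 = 99.464 mm

99.5 mm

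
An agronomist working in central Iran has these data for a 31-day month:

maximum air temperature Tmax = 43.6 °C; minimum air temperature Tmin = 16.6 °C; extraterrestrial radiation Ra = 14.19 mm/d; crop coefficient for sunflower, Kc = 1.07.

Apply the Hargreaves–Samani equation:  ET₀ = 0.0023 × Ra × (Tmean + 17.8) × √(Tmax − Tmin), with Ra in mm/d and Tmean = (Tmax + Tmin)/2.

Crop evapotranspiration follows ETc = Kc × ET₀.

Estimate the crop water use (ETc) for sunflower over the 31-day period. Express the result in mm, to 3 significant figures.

269 mm

Tmean = (43.6 + 16.6)/2 = 30.10 °C
ET₀ = 0.0023 × 14.19 × (30.10 + 17.8) × √27.0 = 0.0023 × 14.19 × 47.90 × 5.1962 = 8.1233 mm/d
ETc = Kc × ET₀ = 1.07 × 8.1233 = 8.6919 mm/d
Over 31 days: 8.6919 × 31 = 269.449 mm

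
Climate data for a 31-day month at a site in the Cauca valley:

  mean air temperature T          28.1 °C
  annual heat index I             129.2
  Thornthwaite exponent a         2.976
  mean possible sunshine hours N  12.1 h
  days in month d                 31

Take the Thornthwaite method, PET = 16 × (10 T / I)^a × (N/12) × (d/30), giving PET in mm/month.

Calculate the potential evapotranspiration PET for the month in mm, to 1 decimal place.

10T/I = 10 × 28.1 / 129.2 = 2.1749
(10T/I)^a = 2.1749^2.976 = 10.0976
Uncorrected PET = 16 × 10.0976 = 161.562 mm
Correction = (N/12)(d/30) = (12.1/12)(31/30) = 1.0419
PET = 161.562 × 1.0419 = 168.331 mm/month

168.3 mm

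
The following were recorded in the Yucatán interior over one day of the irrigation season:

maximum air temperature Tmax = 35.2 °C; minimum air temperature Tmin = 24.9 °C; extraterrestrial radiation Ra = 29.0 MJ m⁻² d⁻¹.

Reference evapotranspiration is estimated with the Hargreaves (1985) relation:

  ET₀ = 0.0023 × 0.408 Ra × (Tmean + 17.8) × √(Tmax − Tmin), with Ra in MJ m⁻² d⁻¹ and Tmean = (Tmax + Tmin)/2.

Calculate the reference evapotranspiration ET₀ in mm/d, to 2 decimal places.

Tmean = (35.2 + 24.9)/2 = 30.05 °C
0.408 Ra = 0.408 × 29.0 = 11.8320 mm/d equivalent
ET₀ = 0.0023 × 11.8320 × (30.05 + 17.8) × √10.3 = 0.0023 × 11.8320 × 47.85 × 3.2094 = 4.1792 mm/d

4.18 mm/d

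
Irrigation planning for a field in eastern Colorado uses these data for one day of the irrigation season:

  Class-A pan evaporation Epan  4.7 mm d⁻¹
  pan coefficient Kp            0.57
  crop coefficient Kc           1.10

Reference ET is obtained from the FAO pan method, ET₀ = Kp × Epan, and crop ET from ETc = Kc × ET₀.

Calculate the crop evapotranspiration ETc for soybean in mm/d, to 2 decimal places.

ET₀ = 0.57 × 4.7 = 2.6790 mm/d
ETc = Kc × ET₀ = 1.10 × 2.6790 = 2.9469 mm/d

2.95 mm/d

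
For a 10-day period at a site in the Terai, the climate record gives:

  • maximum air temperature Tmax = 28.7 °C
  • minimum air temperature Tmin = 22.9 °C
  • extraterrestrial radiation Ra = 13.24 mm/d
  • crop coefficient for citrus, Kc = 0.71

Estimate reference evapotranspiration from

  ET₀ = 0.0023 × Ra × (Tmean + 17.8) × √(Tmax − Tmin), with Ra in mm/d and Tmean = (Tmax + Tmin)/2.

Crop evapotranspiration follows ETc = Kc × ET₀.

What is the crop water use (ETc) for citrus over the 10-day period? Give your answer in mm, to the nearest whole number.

23 mm

Tmean = (28.7 + 22.9)/2 = 25.80 °C
ET₀ = 0.0023 × 13.24 × (25.80 + 17.8) × √5.8 = 0.0023 × 13.24 × 43.60 × 2.4083 = 3.1975 mm/d
ETc = Kc × ET₀ = 0.71 × 3.1975 = 2.2702 mm/d
Over 10 days: 2.2702 × 10 = 22.702 mm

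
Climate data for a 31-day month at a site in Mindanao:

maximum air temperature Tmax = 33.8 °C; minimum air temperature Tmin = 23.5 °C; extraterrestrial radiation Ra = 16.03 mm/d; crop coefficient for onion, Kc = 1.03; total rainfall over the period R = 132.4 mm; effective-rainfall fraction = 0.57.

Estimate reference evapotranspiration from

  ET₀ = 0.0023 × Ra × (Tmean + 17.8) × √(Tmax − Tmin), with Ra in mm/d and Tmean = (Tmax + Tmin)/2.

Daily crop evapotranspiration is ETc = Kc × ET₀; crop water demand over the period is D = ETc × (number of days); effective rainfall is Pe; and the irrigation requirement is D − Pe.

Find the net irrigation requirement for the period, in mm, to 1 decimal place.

100.0 mm

Tmean = (33.8 + 23.5)/2 = 28.65 °C
ET₀ = 0.0023 × 16.03 × (28.65 + 17.8) × √10.3 = 0.0023 × 16.03 × 46.45 × 3.2094 = 5.4963 mm/d
ETc = Kc × ET₀ = 1.03 × 5.4963 = 5.6612 mm/d
Crop demand D = ETc × 31 d = 5.6612 × 31 = 175.497 mm
Pe = 0.57 × 132.4 = 75.468 mm
D − Pe = 175.497 − 75.468 = 100.029 mm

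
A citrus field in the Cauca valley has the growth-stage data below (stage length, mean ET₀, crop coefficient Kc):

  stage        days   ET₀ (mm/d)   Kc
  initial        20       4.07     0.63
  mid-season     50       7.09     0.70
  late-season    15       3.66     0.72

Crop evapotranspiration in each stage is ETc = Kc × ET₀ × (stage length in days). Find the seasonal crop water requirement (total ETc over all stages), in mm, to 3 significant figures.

initial: 0.63 × 4.07 × 20 = 51.28 mm
mid-season: 0.70 × 7.09 × 50 = 248.15 mm
late-season: 0.72 × 3.66 × 15 = 39.53 mm
Seasonal total = 338.96 mm

339 mm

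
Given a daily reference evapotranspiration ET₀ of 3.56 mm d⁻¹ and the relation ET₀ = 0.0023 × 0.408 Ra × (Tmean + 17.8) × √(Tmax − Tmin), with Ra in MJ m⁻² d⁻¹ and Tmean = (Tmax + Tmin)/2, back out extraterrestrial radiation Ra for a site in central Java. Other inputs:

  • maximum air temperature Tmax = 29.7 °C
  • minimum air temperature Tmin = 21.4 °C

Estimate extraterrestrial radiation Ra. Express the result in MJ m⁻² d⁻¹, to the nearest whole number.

Tmean = (29.7+21.4)/2 = 25.55 °C; ΔT = 8.3
Ra = ET₀ / [0.0023 × 0.408 × (Tmean+17.8) × √ΔT]
   = 3.56 / (0.0023 × 0.408 × 43.35 × 2.8810) = 30.376 MJ m⁻² d⁻¹

30 MJ m⁻² d⁻¹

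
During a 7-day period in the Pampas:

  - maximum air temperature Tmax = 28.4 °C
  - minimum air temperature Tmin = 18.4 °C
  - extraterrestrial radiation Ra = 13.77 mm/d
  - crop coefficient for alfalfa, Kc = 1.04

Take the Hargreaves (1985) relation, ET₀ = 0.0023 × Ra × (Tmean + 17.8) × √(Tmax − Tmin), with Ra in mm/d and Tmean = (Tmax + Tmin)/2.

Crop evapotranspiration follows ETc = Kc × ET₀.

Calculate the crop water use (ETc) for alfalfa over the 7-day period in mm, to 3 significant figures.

Tmean = (28.4 + 18.4)/2 = 23.40 °C
ET₀ = 0.0023 × 13.77 × (23.40 + 17.8) × √10.0 = 0.0023 × 13.77 × 41.20 × 3.1623 = 4.1263 mm/d
ETc = Kc × ET₀ = 1.04 × 4.1263 = 4.2914 mm/d
Over 7 days: 4.2914 × 7 = 30.040 mm

30.0 mm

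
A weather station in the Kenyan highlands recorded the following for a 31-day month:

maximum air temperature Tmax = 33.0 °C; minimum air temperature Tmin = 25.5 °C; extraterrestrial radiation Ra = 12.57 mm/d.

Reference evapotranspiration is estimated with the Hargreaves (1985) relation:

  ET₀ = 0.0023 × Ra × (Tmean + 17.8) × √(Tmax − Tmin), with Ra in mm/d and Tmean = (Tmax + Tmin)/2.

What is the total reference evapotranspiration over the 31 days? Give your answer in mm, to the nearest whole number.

Tmean = (33.0 + 25.5)/2 = 29.25 °C
ET₀ = 0.0023 × 12.57 × (29.25 + 17.8) × √7.5 = 0.0023 × 12.57 × 47.05 × 2.7386 = 3.7252 mm/d
Over 31 days: 3.7252 × 31 = 115.481 mm

115 mm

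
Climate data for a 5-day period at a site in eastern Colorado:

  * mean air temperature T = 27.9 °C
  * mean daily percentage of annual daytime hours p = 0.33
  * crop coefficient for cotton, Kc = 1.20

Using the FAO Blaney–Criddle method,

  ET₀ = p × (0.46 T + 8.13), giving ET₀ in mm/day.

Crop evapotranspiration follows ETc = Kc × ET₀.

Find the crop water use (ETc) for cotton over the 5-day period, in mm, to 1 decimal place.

ET₀ = 0.33 × (0.46 × 27.9 + 8.13) = 0.33 × 20.964 = 6.9181 mm/d
ETc = Kc × ET₀ = 1.20 × 6.9181 = 8.3017 mm/d
Over 5 days: 8.3017 × 5 = 41.509 mm

41.5 mm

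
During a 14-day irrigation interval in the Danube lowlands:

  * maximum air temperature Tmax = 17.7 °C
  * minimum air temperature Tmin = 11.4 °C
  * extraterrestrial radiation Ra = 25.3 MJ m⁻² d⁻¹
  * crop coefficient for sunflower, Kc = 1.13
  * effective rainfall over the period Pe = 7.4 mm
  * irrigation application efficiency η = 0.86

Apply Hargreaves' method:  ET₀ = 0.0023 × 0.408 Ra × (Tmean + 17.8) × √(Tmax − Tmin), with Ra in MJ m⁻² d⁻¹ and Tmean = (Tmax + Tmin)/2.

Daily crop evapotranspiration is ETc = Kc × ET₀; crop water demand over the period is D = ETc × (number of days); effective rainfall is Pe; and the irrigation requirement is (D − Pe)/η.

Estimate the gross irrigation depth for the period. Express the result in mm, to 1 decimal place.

26.9 mm

Tmean = (17.7 + 11.4)/2 = 14.55 °C
0.408 Ra = 0.408 × 25.3 = 10.3224 mm/d equivalent
ET₀ = 0.0023 × 10.3224 × (14.55 + 17.8) × √6.3 = 0.0023 × 10.3224 × 32.35 × 2.5100 = 1.9278 mm/d
ETc = Kc × ET₀ = 1.13 × 1.9278 = 2.1784 mm/d
Crop demand D = ETc × 14 d = 2.1784 × 14 = 30.498 mm
D − Pe = 30.498 − 7.4 = 23.098 mm
Gross irrigation = 23.098 / 0.86 = 26.858 mm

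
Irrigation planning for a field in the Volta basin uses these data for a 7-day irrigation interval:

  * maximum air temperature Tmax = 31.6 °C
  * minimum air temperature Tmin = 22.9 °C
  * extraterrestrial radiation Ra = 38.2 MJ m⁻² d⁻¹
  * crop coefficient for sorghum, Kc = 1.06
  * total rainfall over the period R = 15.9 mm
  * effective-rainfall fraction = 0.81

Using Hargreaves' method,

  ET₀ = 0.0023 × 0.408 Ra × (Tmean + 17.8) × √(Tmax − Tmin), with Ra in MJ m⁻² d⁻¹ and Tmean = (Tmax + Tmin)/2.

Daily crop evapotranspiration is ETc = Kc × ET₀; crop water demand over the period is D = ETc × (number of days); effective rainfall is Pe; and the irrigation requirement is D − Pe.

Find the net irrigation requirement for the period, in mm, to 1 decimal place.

22.5 mm

Tmean = (31.6 + 22.9)/2 = 27.25 °C
0.408 Ra = 0.408 × 38.2 = 15.5856 mm/d equivalent
ET₀ = 0.0023 × 15.5856 × (27.25 + 17.8) × √8.7 = 0.0023 × 15.5856 × 45.05 × 2.9496 = 4.7633 mm/d
ETc = Kc × ET₀ = 1.06 × 4.7633 = 5.0491 mm/d
Crop demand D = ETc × 7 d = 5.0491 × 7 = 35.344 mm
Pe = 0.81 × 15.9 = 12.879 mm
D − Pe = 35.344 − 12.879 = 22.465 mm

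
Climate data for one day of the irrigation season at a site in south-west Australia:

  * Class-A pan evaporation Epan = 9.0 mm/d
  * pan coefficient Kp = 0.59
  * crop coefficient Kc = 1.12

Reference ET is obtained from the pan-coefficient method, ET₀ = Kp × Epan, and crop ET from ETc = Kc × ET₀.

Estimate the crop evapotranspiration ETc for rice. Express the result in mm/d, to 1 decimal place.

5.9 mm/d

ET₀ = 0.59 × 9.0 = 5.3100 mm/d
ETc = Kc × ET₀ = 1.12 × 5.3100 = 5.9472 mm/d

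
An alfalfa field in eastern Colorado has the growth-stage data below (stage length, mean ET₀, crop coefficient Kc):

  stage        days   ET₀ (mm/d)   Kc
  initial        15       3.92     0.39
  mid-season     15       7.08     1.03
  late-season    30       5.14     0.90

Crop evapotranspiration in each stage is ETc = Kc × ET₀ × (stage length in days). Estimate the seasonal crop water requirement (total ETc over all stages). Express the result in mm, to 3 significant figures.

initial: 0.39 × 3.92 × 15 = 22.93 mm
mid-season: 1.03 × 7.08 × 15 = 109.39 mm
late-season: 0.90 × 5.14 × 30 = 138.78 mm
Seasonal total = 271.10 mm

271 mm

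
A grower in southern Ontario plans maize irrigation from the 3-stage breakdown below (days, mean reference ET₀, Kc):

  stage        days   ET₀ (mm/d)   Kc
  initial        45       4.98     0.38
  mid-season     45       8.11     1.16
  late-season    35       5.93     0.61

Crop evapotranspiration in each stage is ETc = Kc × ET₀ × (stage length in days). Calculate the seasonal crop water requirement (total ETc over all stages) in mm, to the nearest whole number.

initial: 0.38 × 4.98 × 45 = 85.16 mm
mid-season: 1.16 × 8.11 × 45 = 423.34 mm
late-season: 0.61 × 5.93 × 35 = 126.61 mm
Seasonal total = 635.11 mm

635 mm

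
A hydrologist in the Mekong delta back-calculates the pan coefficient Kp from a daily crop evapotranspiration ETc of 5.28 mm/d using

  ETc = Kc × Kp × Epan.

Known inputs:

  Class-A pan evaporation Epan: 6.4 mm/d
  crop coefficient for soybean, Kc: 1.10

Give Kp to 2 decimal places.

0.75

ETc = Kc × Kp × Epan  ⇒  Kp = ETc / (Kc × Epan)
Kp = 5.28 / (1.10 × 6.4) = 5.28 / 7.040 = 0.7500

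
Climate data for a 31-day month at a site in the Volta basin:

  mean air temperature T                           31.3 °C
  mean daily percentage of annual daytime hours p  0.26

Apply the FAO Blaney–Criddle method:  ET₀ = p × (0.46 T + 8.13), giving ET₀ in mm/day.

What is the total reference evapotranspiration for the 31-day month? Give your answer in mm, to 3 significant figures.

ET₀ = 0.26 × (0.46 × 31.3 + 8.13) = 0.26 × 22.528 = 5.8573 mm/d
Monthly total = 5.8573 × 31 = 181.576 mm

182 mm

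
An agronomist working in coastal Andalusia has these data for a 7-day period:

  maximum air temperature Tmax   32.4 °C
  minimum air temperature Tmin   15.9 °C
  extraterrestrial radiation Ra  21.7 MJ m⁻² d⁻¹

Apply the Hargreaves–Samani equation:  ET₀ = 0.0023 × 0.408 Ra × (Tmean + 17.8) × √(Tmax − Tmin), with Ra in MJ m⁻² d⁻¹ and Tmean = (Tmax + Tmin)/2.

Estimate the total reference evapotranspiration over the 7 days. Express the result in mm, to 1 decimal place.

24.3 mm

Tmean = (32.4 + 15.9)/2 = 24.15 °C
0.408 Ra = 0.408 × 21.7 = 8.8536 mm/d equivalent
ET₀ = 0.0023 × 8.8536 × (24.15 + 17.8) × √16.5 = 0.0023 × 8.8536 × 41.95 × 4.0620 = 3.4699 mm/d
Over 7 days: 3.4699 × 7 = 24.289 mm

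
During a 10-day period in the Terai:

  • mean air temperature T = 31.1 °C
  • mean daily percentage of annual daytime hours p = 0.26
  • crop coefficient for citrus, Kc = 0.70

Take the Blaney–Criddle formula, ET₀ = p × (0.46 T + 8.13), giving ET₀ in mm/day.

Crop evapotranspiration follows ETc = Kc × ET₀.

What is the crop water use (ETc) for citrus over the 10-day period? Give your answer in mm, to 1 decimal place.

ET₀ = 0.26 × (0.46 × 31.1 + 8.13) = 0.26 × 22.436 = 5.8334 mm/d
ETc = Kc × ET₀ = 0.70 × 5.8334 = 4.0834 mm/d
Over 10 days: 4.0834 × 10 = 40.834 mm

40.8 mm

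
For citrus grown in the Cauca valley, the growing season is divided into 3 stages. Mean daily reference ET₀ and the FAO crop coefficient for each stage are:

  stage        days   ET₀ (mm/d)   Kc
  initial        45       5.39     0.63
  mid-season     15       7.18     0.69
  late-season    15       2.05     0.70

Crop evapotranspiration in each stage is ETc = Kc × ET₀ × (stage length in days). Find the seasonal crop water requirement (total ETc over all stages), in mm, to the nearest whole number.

initial: 0.63 × 5.39 × 45 = 152.81 mm
mid-season: 0.69 × 7.18 × 15 = 74.31 mm
late-season: 0.70 × 2.05 × 15 = 21.53 mm
Seasonal total = 248.65 mm

249 mm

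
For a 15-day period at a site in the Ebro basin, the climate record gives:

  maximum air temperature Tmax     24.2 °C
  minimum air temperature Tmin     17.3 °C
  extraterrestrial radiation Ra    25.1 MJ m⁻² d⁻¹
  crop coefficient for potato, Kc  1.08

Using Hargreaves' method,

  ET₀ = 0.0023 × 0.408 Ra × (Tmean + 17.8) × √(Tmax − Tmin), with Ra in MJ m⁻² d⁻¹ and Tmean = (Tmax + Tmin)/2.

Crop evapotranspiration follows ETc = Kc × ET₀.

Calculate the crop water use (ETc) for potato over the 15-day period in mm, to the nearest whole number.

Tmean = (24.2 + 17.3)/2 = 20.75 °C
0.408 Ra = 0.408 × 25.1 = 10.2408 mm/d equivalent
ET₀ = 0.0023 × 10.2408 × (20.75 + 17.8) × √6.9 = 0.0023 × 10.2408 × 38.55 × 2.6268 = 2.3851 mm/d
ETc = Kc × ET₀ = 1.08 × 2.3851 = 2.5759 mm/d
Over 15 days: 2.5759 × 15 = 38.639 mm

39 mm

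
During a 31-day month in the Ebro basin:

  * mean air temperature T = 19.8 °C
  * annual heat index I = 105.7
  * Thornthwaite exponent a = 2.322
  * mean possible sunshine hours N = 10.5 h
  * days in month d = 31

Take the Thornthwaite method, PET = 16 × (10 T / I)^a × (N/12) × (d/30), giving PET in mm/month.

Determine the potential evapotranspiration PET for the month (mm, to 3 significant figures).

62.1 mm

10T/I = 10 × 19.8 / 105.7 = 1.8732
(10T/I)^a = 1.8732^2.322 = 4.2948
Uncorrected PET = 16 × 4.2948 = 68.717 mm
Correction = (N/12)(d/30) = (10.5/12)(31/30) = 0.9042
PET = 68.717 × 0.9042 = 62.134 mm/month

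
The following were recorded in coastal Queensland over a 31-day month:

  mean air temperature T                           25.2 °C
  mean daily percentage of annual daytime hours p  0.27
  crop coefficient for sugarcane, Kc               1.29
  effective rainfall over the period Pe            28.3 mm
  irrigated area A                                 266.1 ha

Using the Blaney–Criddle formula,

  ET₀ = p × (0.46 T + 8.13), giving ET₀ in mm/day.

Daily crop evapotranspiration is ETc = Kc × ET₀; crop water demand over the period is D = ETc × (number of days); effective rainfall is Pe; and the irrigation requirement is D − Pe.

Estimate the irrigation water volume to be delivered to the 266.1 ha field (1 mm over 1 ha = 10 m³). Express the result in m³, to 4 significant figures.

491300 m³

ET₀ = 0.27 × (0.46 × 25.2 + 8.13) = 0.27 × 19.722 = 5.3249 mm/d
ETc = Kc × ET₀ = 1.29 × 5.3249 = 6.8691 mm/d
Crop demand D = ETc × 31 d = 6.8691 × 31 = 212.942 mm
D − Pe = 212.942 − 28.3 = 184.642 mm
Volume = 184.642 mm × 266.1 ha × 10 = 491332.4 m³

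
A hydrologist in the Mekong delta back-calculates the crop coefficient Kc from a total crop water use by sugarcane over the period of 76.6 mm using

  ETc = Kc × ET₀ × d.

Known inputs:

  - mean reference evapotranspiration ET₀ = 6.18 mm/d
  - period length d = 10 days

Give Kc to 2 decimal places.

ETc = Kc × ET₀ × d  ⇒  Kc = ETc / (ET₀ × d)
Kc = 76.6 / (6.18 × 10) = 76.6 / 61.80 = 1.2395

1.24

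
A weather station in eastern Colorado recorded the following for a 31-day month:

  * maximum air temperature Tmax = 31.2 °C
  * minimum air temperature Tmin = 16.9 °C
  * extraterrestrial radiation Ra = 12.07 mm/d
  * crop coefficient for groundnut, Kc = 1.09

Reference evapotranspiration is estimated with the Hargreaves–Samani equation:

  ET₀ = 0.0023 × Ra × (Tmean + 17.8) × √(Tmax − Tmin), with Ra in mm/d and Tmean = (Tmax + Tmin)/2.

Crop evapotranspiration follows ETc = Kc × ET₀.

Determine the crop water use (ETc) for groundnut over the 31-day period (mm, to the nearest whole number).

148 mm

Tmean = (31.2 + 16.9)/2 = 24.05 °C
ET₀ = 0.0023 × 12.07 × (24.05 + 17.8) × √14.3 = 0.0023 × 12.07 × 41.85 × 3.7815 = 4.3933 mm/d
ETc = Kc × ET₀ = 1.09 × 4.3933 = 4.7887 mm/d
Over 31 days: 4.7887 × 31 = 148.450 mm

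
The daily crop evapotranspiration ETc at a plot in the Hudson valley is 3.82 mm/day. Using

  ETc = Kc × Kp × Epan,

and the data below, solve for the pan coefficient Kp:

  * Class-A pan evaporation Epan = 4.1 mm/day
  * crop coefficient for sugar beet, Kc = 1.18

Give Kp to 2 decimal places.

ETc = Kc × Kp × Epan  ⇒  Kp = ETc / (Kc × Epan)
Kp = 3.82 / (1.18 × 4.1) = 3.82 / 4.838 = 0.7896

0.79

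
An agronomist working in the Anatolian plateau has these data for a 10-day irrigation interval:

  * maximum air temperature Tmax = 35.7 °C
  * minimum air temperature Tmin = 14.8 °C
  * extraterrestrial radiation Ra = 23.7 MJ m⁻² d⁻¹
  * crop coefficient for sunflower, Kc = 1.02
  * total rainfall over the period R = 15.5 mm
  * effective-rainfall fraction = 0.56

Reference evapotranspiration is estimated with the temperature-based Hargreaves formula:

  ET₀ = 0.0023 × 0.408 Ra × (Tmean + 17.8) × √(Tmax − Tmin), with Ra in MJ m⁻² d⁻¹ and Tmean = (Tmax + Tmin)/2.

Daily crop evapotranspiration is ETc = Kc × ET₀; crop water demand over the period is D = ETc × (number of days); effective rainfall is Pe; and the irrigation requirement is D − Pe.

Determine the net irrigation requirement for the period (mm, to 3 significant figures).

Tmean = (35.7 + 14.8)/2 = 25.25 °C
0.408 Ra = 0.408 × 23.7 = 9.6696 mm/d equivalent
ET₀ = 0.0023 × 9.6696 × (25.25 + 17.8) × √20.9 = 0.0023 × 9.6696 × 43.05 × 4.5717 = 4.3771 mm/d
ETc = Kc × ET₀ = 1.02 × 4.3771 = 4.4646 mm/d
Crop demand D = ETc × 10 d = 4.4646 × 10 = 44.646 mm
Pe = 0.56 × 15.5 = 8.680 mm
D − Pe = 44.646 − 8.680 = 35.966 mm

36.0 mm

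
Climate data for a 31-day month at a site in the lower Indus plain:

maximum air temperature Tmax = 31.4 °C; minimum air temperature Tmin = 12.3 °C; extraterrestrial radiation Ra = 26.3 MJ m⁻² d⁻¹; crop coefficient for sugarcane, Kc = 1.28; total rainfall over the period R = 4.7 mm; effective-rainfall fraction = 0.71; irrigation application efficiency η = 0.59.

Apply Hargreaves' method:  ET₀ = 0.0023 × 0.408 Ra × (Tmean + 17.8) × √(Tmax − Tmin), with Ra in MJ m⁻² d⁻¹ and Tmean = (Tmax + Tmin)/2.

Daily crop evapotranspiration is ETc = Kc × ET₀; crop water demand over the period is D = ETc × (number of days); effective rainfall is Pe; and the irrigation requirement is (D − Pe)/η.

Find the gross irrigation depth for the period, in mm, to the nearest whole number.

282 mm

Tmean = (31.4 + 12.3)/2 = 21.85 °C
0.408 Ra = 0.408 × 26.3 = 10.7304 mm/d equivalent
ET₀ = 0.0023 × 10.7304 × (21.85 + 17.8) × √19.1 = 0.0023 × 10.7304 × 39.65 × 4.3704 = 4.2767 mm/d
ETc = Kc × ET₀ = 1.28 × 4.2767 = 5.4742 mm/d
Crop demand D = ETc × 31 d = 5.4742 × 31 = 169.700 mm
Pe = 0.71 × 4.7 = 3.337 mm
D − Pe = 169.700 − 3.337 = 166.363 mm
Gross irrigation = 166.363 / 0.59 = 281.971 mm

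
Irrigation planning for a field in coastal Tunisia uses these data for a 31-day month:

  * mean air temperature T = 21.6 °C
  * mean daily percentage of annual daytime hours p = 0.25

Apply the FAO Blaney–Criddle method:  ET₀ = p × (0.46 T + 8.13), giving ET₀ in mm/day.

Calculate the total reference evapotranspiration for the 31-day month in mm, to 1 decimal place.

140.0 mm

ET₀ = 0.25 × (0.46 × 21.6 + 8.13) = 0.25 × 18.066 = 4.5165 mm/d
Monthly total = 4.5165 × 31 = 140.012 mm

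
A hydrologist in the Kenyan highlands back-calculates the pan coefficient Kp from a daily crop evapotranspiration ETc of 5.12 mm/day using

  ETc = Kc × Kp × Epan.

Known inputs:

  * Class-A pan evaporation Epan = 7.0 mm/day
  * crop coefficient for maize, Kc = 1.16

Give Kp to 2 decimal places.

ETc = Kc × Kp × Epan  ⇒  Kp = ETc / (Kc × Epan)
Kp = 5.12 / (1.16 × 7.0) = 5.12 / 8.120 = 0.6305

0.63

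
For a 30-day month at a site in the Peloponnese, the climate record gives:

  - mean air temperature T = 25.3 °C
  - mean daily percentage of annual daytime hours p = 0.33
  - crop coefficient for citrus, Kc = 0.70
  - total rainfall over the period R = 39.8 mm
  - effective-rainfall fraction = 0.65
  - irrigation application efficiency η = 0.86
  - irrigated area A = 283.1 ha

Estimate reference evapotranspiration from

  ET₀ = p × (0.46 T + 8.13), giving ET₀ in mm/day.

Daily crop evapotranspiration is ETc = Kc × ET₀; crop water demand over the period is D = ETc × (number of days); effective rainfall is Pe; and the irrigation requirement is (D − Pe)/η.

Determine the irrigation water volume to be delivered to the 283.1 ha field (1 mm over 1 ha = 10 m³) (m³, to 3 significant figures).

366000 m³

ET₀ = 0.33 × (0.46 × 25.3 + 8.13) = 0.33 × 19.768 = 6.5234 mm/d
ETc = Kc × ET₀ = 0.70 × 6.5234 = 4.5664 mm/d
Crop demand D = ETc × 30 d = 4.5664 × 30 = 136.992 mm
Pe = 0.65 × 39.8 = 25.870 mm
D − Pe = 136.992 − 25.870 = 111.122 mm
Gross irrigation = 111.122 / 0.86 = 129.212 mm
Volume = 129.212 mm × 283.1 ha × 10 = 365799.2 m³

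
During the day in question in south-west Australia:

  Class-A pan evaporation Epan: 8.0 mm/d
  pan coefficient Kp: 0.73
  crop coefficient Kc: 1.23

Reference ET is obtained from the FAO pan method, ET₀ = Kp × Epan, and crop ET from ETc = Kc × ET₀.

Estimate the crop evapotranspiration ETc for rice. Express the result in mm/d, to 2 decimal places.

ET₀ = 0.73 × 8.0 = 5.8400 mm/d
ETc = Kc × ET₀ = 1.23 × 5.8400 = 7.1832 mm/d

7.18 mm/d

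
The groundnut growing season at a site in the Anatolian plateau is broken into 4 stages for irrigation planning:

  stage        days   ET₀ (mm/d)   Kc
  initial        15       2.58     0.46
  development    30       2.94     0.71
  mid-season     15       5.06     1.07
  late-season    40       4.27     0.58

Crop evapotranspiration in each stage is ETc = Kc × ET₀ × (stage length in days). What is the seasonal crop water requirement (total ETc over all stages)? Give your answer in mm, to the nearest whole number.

initial: 0.46 × 2.58 × 15 = 17.80 mm
development: 0.71 × 2.94 × 30 = 62.62 mm
mid-season: 1.07 × 5.06 × 15 = 81.21 mm
late-season: 0.58 × 4.27 × 40 = 99.06 mm
Seasonal total = 260.69 mm

261 mm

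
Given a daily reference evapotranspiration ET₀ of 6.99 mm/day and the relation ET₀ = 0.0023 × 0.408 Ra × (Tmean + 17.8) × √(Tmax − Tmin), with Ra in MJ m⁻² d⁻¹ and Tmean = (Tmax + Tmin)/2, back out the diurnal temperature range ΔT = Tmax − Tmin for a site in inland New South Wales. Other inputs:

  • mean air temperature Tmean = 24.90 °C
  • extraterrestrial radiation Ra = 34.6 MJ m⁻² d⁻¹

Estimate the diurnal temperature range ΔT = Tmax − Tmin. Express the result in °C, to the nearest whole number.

√ΔT = ET₀ / [0.0023 × 0.408 × Ra × (Tmean+17.8)] = 6.99 / (0.0023 × 14.1168 × 42.70) = 5.0418
ΔT = 5.0418² = 25.420 °C

25 °C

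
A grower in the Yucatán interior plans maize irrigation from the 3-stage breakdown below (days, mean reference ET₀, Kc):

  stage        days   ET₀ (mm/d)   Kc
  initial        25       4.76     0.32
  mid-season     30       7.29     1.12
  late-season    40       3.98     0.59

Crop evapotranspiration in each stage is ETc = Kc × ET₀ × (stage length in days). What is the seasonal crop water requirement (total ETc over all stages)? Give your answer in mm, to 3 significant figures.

377 mm

initial: 0.32 × 4.76 × 25 = 38.08 mm
mid-season: 1.12 × 7.29 × 30 = 244.94 mm
late-season: 0.59 × 3.98 × 40 = 93.93 mm
Seasonal total = 376.95 mm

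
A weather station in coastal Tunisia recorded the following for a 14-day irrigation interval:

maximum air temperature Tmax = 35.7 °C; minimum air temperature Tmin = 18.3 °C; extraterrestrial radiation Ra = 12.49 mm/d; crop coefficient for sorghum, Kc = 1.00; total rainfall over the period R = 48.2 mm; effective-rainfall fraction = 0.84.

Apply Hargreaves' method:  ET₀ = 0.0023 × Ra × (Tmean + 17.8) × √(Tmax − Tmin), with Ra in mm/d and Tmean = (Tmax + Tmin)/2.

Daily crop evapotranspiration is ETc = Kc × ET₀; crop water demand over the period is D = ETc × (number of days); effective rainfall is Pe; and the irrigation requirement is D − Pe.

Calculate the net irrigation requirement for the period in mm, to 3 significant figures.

34.7 mm

Tmean = (35.7 + 18.3)/2 = 27.00 °C
ET₀ = 0.0023 × 12.49 × (27.00 + 17.8) × √17.4 = 0.0023 × 12.49 × 44.80 × 4.1713 = 5.3683 mm/d
ETc = Kc × ET₀ = 1.00 × 5.3683 = 5.3683 mm/d
Crop demand D = ETc × 14 d = 5.3683 × 14 = 75.156 mm
Pe = 0.84 × 48.2 = 40.488 mm
D − Pe = 75.156 − 40.488 = 34.668 mm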